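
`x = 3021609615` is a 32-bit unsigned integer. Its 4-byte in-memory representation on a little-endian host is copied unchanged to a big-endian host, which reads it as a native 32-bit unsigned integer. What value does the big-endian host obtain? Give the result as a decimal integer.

3021609615 in 32-bit hexadecimal is 0xB41A1A8F.
Stored little-endian, the bytes at ascending addresses are 8F 1A 1A B4.
Read back as big-endian, the last byte is least significant, giving 0x8F1A1AB4.
0x8F1A1AB4 = 2400852660.

2400852660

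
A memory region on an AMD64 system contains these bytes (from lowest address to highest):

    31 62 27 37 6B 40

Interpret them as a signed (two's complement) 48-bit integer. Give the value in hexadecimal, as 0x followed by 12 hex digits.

0x406B37276231

Little-endian: lowest address holds the least-significant byte.
Reassemble most-significant byte first: 40 6B 37 27 62 31 → 0x406B37276231.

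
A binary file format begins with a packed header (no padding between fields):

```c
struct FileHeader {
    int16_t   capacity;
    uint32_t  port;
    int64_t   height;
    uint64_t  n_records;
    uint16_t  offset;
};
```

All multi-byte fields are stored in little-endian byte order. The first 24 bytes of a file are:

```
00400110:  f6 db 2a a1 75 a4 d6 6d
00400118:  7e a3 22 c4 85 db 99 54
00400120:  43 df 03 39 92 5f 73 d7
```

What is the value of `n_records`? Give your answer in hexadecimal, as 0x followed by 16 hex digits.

`n_records` follows `capacity` (2 B), `port` (4 B), `height` (8 B), so it starts at offset 2 + 4 + 8 = 14 and occupies 8 bytes.
Bytes at offsets 14..21: 99 54 43 DF 03 39 92 5F.
In little-endian order the low byte comes first in memory.
Reassemble most-significant byte first: 5F 92 39 03 DF 43 54 99 → 0x5F923903DF435499.

0x5F923903DF435499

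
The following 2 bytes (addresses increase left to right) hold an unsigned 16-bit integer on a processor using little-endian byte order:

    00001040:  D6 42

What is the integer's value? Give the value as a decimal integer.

In little-endian order the low byte comes first in memory.
Reassemble most-significant byte first: 42 D6 → 0x42D6.
0x42D6 = 17110.

17110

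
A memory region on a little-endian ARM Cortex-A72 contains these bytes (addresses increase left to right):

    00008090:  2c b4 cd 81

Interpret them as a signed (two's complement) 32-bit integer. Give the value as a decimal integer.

Little-endian: lowest address holds the least-significant byte.
Reassemble most-significant byte first: 81 CD B4 2C → 0x81CDB42C.
Top bit is set, so as a signed 32-bit value this is 0x81CDB42C − 2^32 = -2117225428.

-2117225428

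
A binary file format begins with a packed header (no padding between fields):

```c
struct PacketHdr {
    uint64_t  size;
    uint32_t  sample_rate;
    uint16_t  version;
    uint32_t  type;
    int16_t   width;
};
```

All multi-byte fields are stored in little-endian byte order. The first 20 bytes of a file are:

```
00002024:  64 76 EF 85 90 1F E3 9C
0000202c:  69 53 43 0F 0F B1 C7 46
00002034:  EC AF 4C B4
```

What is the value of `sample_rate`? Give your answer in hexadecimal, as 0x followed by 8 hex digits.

0x0F435369

`sample_rate` follows `size` (8 bytes), so it starts at byte offset 8 and occupies 4 bytes.
Bytes at offsets 8..11: 69 53 43 0F.
In little-endian order the low byte comes first in memory.
Reassemble most-significant byte first: 0F 43 53 69 → 0x0F435369.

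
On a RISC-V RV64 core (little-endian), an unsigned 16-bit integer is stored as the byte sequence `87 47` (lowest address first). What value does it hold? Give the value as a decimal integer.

Little-endian: lowest address holds the least-significant byte.
Reassemble most-significant byte first: 47 87 → 0x4787.
0x4787 = 18311.

18311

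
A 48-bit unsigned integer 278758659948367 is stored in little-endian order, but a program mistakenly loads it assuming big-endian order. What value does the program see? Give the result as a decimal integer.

278758659948367 in 48-bit hexadecimal is 0xFD878EE77F4F.
Stored little-endian, the bytes at ascending addresses are 4F 7F E7 8E 87 FD.
Read back as big-endian, the last byte is least significant, giving 0x4F7FE78E87FD.
0x4F7FE78E87FD = 87410764318717.

87410764318717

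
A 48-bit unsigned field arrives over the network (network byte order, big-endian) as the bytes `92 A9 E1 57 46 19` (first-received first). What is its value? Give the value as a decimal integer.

Big-endian stores the most-significant byte at the lowest address.
The bytes are already most-significant first: 0x92A9E1574619.
0x92A9E1574619 = 161258327721497.

161258327721497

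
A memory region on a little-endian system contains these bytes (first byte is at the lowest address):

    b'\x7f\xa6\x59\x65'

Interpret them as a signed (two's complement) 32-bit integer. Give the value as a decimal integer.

In little-endian order the low byte comes first in memory.
Reassemble most-significant byte first: 65 59 A6 7F → 0x6559A67F.
0x6559A67F = 1700374143.

1700374143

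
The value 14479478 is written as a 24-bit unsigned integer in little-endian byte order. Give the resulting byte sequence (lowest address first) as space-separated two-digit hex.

14479478 in hexadecimal, padded to 24 bits, is 0xDCF076.
Split into bytes (most-significant first): DC F0 76.
Little-endian: lowest address holds the least-significant byte.
So at ascending addresses the bytes are 76 F0 DC.

76 F0 DC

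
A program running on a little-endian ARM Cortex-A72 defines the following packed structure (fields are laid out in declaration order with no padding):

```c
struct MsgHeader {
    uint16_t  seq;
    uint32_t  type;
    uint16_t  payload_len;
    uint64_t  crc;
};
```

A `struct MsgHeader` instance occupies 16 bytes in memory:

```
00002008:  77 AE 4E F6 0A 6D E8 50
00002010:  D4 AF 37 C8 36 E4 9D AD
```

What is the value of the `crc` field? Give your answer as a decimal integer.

12510406263843565524

`crc` follows `seq` (2 B), `type` (4 B), `payload_len` (2 B), so it starts at offset 2 + 4 + 2 = 8 and occupies 8 bytes.
Bytes at offsets 8..15: D4 AF 37 C8 36 E4 9D AD.
Little-endian stores the least-significant byte at the lowest address.
Reassemble most-significant byte first: AD 9D E4 36 C8 37 AF D4 → 0xAD9DE436C837AFD4.
0xAD9DE436C837AFD4 = 12510406263843565524.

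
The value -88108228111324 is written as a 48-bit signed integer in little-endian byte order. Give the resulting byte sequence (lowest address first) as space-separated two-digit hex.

Two's complement of -88108228111324 in 48 bits: 88108228111324 = 0x50224BA36BDC; invert → 0xAFDDB45C9423; add 1 → 0xAFDDB45C9424.
Split into bytes (most-significant first): AF DD B4 5C 94 24.
Little-endian stores the least-significant byte at the lowest address.
So at ascending addresses the bytes are 24 94 5C B4 DD AF.

24 94 5C B4 DD AF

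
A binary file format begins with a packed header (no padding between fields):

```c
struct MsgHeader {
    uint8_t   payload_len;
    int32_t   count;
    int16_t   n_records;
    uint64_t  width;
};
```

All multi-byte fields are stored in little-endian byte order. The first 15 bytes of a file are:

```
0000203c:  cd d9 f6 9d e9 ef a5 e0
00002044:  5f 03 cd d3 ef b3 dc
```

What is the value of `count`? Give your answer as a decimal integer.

-375523623

`count` follows `payload_len` (1 byte), so it starts at byte offset 1 and occupies 4 bytes.
Bytes at offsets 1..4: D9 F6 9D E9.
In little-endian order the low byte comes first in memory.
Reassemble most-significant byte first: E9 9D F6 D9 → 0xE99DF6D9.
Top bit is set, so as a signed 32-bit value this is 0xE99DF6D9 − 2^32 = -375523623.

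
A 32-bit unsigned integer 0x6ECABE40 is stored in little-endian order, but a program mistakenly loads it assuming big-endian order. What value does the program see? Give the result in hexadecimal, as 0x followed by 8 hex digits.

0x40BECA6E

Stored little-endian, the bytes at ascending addresses are 40 BE CA 6E.
Read back as big-endian, the last byte is least significant, giving 0x40BECA6E.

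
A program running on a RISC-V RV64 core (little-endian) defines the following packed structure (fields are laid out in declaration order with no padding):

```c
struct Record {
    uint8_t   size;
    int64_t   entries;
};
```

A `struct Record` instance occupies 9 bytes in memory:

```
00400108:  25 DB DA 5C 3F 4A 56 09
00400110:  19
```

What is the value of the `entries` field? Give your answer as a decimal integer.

`entries` follows `size` (1 byte), so it starts at byte offset 1 and occupies 8 bytes.
Bytes at offsets 1..8: DB DA 5C 3F 4A 56 09 19.
Little-endian: lowest address holds the least-significant byte.
Reassemble most-significant byte first: 19 09 56 4A 3F 5C DA DB → 0x1909564A3F5CDADB.
0x1909564A3F5CDADB = 1804068002629212891.

1804068002629212891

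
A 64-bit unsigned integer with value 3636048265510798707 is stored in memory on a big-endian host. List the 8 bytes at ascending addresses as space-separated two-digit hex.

32 75 D6 A2 03 F2 45 73

3636048265510798707 in hexadecimal, padded to 64 bits, is 0x3275D6A203F24573.
Split into bytes (most-significant first): 32 75 D6 A2 03 F2 45 73.
Big-endian: lowest address holds the most-significant byte.
So the memory order matches the most-significant-first order: 32 75 D6 A2 03 F2 45 73.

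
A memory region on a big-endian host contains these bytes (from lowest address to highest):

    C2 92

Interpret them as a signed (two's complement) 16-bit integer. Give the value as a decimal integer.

Big-endian stores the most-significant byte at the lowest address.
The bytes are already most-significant first: 0xC292.
Top bit is set, so as a signed 16-bit value this is 0xC292 − 2^16 = -15726.

-15726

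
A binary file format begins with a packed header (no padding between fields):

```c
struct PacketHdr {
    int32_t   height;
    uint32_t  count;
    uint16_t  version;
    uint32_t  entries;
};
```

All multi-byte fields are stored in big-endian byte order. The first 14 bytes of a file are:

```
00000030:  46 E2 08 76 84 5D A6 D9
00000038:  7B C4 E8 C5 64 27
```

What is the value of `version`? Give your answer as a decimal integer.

`version` follows `height` (4 B), `count` (4 B), so it starts at offset 4 + 4 = 8 and occupies 2 bytes.
Bytes at offsets 8..9: 7B C4.
Big-endian: lowest address holds the most-significant byte.
The bytes are already most-significant first: 0x7BC4.
0x7BC4 = 31684.

31684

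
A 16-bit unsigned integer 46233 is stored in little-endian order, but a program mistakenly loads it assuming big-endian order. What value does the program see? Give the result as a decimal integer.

39348

46233 in 16-bit hexadecimal is 0xB499.
Stored little-endian, the bytes at ascending addresses are 99 B4.
Read back as big-endian, the last byte is least significant, giving 0x99B4.
0x99B4 = 39348.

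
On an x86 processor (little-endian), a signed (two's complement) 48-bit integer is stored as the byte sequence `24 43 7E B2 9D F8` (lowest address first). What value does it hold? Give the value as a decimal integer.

-8118788537564

In little-endian order the low byte comes first in memory.
Reassemble most-significant byte first: F8 9D B2 7E 43 24 → 0xF89DB27E4324.
Top bit is set, so as a signed 48-bit value this is 0xF89DB27E4324 − 2^48 = -8118788537564.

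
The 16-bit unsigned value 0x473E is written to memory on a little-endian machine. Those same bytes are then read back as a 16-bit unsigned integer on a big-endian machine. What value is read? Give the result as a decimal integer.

15943

Stored little-endian, the bytes at ascending addresses are 3E 47.
Read back as big-endian, the last byte is least significant, giving 0x3E47.
0x3E47 = 15943.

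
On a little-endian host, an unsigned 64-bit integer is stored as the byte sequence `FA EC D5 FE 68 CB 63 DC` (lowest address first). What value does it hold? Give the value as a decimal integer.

Little-endian: lowest address holds the least-significant byte.
Reassemble most-significant byte first: DC 63 CB 68 FE D5 EC FA → 0xDC63CB68FED5ECFA.
0xDC63CB68FED5ECFA = 15880760362850970874.

15880760362850970874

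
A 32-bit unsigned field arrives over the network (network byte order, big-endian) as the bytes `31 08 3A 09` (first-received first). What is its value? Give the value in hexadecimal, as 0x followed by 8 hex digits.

0x31083A09

Big-endian: lowest address holds the most-significant byte.
The bytes are already most-significant first: 0x31083A09.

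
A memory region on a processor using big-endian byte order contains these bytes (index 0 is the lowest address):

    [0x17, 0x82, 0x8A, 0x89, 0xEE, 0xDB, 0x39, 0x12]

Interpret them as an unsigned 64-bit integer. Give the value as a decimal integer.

Big-endian: lowest address holds the most-significant byte.
The bytes are already most-significant first: 0x17828A89EEDB3912.
0x17828A89EEDB3912 = 1694068734867224850.

1694068734867224850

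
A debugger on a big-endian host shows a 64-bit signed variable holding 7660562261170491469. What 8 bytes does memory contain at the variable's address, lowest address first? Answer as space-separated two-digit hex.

7660562261170491469 in hexadecimal, padded to 64 bits, is 0x6A4FC8CA04D4904D.
Split into bytes (most-significant first): 6A 4F C8 CA 04 D4 90 4D.
Big-endian stores the most-significant byte at the lowest address.
So the memory order matches the most-significant-first order: 6A 4F C8 CA 04 D4 90 4D.

6A 4F C8 CA 04 D4 90 4D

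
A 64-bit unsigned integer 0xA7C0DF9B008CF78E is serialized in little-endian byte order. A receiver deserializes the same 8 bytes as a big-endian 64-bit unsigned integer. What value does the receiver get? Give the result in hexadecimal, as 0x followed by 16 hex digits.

0x8EF78C009BDFC0A7

Stored little-endian, the bytes at ascending addresses are 8E F7 8C 00 9B DF C0 A7.
Read back as big-endian, the last byte is least significant, giving 0x8EF78C009BDFC0A7.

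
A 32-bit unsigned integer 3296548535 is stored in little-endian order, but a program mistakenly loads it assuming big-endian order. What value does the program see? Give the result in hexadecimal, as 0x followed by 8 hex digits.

0xB7567DC4

3296548535 in 32-bit hexadecimal is 0xC47D56B7.
Stored little-endian, the bytes at ascending addresses are B7 56 7D C4.
Read back as big-endian, the last byte is least significant, giving 0xB7567DC4.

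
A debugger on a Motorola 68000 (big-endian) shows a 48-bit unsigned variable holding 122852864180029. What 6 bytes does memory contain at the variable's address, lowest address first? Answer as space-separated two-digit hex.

6F BB E9 54 3F 3D

122852864180029 in hexadecimal, padded to 48 bits, is 0x6FBBE9543F3D.
Split into bytes (most-significant first): 6F BB E9 54 3F 3D.
In big-endian order the high byte comes first in memory.
So the memory order matches the most-significant-first order: 6F BB E9 54 3F 3D.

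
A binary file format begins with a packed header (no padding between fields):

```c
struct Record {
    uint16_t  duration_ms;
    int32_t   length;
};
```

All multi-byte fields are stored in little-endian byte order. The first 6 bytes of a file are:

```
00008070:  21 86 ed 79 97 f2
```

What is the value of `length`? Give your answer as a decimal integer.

`length` follows `duration_ms` (2 bytes), so it starts at byte offset 2 and occupies 4 bytes.
Bytes at offsets 2..5: ED 79 97 F2.
Little-endian: lowest address holds the least-significant byte.
Reassemble most-significant byte first: F2 97 79 ED → 0xF29779ED.
Top bit is set, so as a signed 32-bit value this is 0xF29779ED − 2^32 = -224953875.

-224953875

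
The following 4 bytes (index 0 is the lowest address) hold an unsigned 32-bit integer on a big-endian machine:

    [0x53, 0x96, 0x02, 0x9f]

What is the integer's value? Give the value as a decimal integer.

Big-endian: lowest address holds the most-significant byte.
The bytes are already most-significant first: 0x5396029F.
0x5396029F = 1402339999.

1402339999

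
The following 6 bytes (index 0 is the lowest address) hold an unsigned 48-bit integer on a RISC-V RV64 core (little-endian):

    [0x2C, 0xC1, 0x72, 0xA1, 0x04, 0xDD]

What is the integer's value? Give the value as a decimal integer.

243011958260012

Little-endian: lowest address holds the least-significant byte.
Reassemble most-significant byte first: DD 04 A1 72 C1 2C → 0xDD04A172C12C.
0xDD04A172C12C = 243011958260012.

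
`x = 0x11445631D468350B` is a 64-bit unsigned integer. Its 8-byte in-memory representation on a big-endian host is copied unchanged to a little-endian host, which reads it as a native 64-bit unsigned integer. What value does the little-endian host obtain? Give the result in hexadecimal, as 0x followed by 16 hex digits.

0x0B3568D431564411

Stored big-endian, the bytes at ascending addresses are 11 44 56 31 D4 68 35 0B.
Read back as little-endian, the first byte is least significant, giving 0x0B3568D431564411.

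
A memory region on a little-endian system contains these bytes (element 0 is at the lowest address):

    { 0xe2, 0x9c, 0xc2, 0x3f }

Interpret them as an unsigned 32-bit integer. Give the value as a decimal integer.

1069718754

Little-endian stores the least-significant byte at the lowest address.
Reassemble most-significant byte first: 3F C2 9C E2 → 0x3FC29CE2.
0x3FC29CE2 = 1069718754.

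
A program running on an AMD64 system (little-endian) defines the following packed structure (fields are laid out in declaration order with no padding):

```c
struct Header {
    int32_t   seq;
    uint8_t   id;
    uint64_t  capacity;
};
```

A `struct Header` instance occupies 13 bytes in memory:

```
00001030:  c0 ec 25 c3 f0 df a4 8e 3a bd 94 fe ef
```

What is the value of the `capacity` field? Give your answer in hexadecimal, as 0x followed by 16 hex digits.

`capacity` follows `seq` (4 B), `id` (1 B), so it starts at offset 4 + 1 = 5 and occupies 8 bytes.
Bytes at offsets 5..12: DF A4 8E 3A BD 94 FE EF.
Little-endian stores the least-significant byte at the lowest address.
Reassemble most-significant byte first: EF FE 94 BD 3A 8E A4 DF → 0xEFFE94BD3A8EA4DF.

0xEFFE94BD3A8EA4DF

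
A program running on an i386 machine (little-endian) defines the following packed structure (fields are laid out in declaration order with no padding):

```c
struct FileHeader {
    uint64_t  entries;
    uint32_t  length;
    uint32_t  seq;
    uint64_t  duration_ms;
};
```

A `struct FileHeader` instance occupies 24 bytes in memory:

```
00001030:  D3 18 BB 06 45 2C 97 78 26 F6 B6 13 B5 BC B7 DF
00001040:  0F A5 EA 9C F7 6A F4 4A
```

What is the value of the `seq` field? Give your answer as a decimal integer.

3753360565

`seq` follows `entries` (8 B), `length` (4 B), so it starts at offset 8 + 4 = 12 and occupies 4 bytes.
Bytes at offsets 12..15: B5 BC B7 DF.
Little-endian: lowest address holds the least-significant byte.
Reassemble most-significant byte first: DF B7 BC B5 → 0xDFB7BCB5.
0xDFB7BCB5 = 3753360565.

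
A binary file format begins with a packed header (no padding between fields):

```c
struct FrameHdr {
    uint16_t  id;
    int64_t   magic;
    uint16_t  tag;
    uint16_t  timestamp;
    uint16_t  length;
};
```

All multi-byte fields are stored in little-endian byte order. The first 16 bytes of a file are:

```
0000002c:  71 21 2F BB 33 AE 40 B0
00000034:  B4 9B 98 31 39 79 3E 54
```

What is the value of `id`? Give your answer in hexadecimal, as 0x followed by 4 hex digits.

`id` is the first field, at byte offset 0, occupying 2 bytes.
Bytes at offsets 0..1: 71 21.
Little-endian stores the least-significant byte at the lowest address.
Reassemble most-significant byte first: 21 71 → 0x2171.

0x2171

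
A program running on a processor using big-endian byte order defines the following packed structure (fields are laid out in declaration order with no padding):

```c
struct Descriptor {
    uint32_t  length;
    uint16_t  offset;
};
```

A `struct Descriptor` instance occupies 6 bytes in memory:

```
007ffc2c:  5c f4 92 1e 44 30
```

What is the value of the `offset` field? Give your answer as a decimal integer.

17456

`offset` follows `length` (4 bytes), so it starts at byte offset 4 and occupies 2 bytes.
Bytes at offsets 4..5: 44 30.
Big-endian: lowest address holds the most-significant byte.
The bytes are already most-significant first: 0x4430.
0x4430 = 17456.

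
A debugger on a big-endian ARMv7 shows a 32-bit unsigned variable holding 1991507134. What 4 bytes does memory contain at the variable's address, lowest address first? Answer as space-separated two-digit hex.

1991507134 in hexadecimal, padded to 32 bits, is 0x76B3FCBE.
Split into bytes (most-significant first): 76 B3 FC BE.
Big-endian: lowest address holds the most-significant byte.
So the memory order matches the most-significant-first order: 76 B3 FC BE.

76 B3 FC BE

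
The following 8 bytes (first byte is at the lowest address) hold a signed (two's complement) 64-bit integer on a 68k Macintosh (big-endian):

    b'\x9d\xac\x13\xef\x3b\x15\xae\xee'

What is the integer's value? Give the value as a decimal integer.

-7085266195551244562

Big-endian stores the most-significant byte at the lowest address.
The bytes are already most-significant first: 0x9DAC13EF3B15AEEE.
Top bit is set, so as a signed 64-bit value this is 0x9DAC13EF3B15AEEE − 2^64 = -7085266195551244562.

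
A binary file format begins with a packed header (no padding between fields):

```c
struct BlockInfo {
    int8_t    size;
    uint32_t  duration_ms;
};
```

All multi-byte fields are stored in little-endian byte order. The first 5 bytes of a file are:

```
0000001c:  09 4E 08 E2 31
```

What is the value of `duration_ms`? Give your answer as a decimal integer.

`duration_ms` follows `size` (1 byte), so it starts at byte offset 1 and occupies 4 bytes.
Bytes at offsets 1..4: 4E 08 E2 31.
In little-endian order the low byte comes first in memory.
Reassemble most-significant byte first: 31 E2 08 4E → 0x31E2084E.
0x31E2084E = 836896846.

836896846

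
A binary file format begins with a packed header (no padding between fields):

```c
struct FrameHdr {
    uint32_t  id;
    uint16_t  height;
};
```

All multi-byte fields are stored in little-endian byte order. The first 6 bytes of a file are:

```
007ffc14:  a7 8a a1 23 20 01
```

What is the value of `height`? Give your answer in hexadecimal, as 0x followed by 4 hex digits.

0x0120

`height` follows `id` (4 bytes), so it starts at byte offset 4 and occupies 2 bytes.
Bytes at offsets 4..5: 20 01.
Little-endian: lowest address holds the least-significant byte.
Reassemble most-significant byte first: 01 20 → 0x0120.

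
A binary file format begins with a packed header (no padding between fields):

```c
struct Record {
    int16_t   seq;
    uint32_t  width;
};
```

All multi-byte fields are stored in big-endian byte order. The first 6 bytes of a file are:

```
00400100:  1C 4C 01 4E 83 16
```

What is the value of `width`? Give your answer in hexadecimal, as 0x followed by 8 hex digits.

0x014E8316

`width` follows `seq` (2 bytes), so it starts at byte offset 2 and occupies 4 bytes.
Bytes at offsets 2..5: 01 4E 83 16.
Big-endian: lowest address holds the most-significant byte.
The bytes are already most-significant first: 0x014E8316.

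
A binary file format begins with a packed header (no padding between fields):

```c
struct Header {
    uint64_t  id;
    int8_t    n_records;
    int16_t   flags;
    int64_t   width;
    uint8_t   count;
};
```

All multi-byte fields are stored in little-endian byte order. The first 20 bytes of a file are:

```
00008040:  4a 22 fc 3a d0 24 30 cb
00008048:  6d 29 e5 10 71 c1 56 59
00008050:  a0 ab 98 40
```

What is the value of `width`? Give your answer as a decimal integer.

-7445681253358931696

`width` follows `id` (8 B), `n_records` (1 B), `flags` (2 B), so it starts at offset 8 + 1 + 2 = 11 and occupies 8 bytes.
Bytes at offsets 11..18: 10 71 C1 56 59 A0 AB 98.
Little-endian stores the least-significant byte at the lowest address.
Reassemble most-significant byte first: 98 AB A0 59 56 C1 71 10 → 0x98ABA05956C17110.
Top bit is set, so as a signed 64-bit value this is 0x98ABA05956C17110 − 2^64 = -7445681253358931696.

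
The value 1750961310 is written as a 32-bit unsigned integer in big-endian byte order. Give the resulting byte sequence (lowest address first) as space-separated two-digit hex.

68 5D 8C 9E

1750961310 in hexadecimal, padded to 32 bits, is 0x685D8C9E.
Split into bytes (most-significant first): 68 5D 8C 9E.
In big-endian order the high byte comes first in memory.
So the memory order matches the most-significant-first order: 68 5D 8C 9E.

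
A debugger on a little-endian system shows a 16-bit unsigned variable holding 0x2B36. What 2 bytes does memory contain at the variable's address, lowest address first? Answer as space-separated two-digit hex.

Split into bytes (most-significant first): 2B 36.
In little-endian order the low byte comes first in memory.
So at ascending addresses the bytes are 36 2B.

36 2B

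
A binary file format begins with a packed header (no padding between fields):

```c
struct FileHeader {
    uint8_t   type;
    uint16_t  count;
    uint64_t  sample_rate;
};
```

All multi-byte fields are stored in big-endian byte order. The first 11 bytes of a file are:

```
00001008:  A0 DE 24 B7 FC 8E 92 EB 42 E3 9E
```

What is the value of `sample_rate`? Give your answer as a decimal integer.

13257628164735296414

`sample_rate` follows `type` (1 B), `count` (2 B), so it starts at offset 1 + 2 = 3 and occupies 8 bytes.
Bytes at offsets 3..10: B7 FC 8E 92 EB 42 E3 9E.
Big-endian stores the most-significant byte at the lowest address.
The bytes are already most-significant first: 0xB7FC8E92EB42E39E.
0xB7FC8E92EB42E39E = 13257628164735296414.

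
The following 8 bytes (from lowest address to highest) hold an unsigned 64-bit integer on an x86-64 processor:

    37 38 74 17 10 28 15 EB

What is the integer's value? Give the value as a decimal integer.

16939489623002069047

In little-endian order the low byte comes first in memory.
Reassemble most-significant byte first: EB 15 28 10 17 74 38 37 → 0xEB15281017743837.
0xEB15281017743837 = 16939489623002069047.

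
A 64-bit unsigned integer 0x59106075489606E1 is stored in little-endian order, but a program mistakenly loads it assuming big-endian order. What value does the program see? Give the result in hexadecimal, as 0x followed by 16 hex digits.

0xE106964875601059

Stored little-endian, the bytes at ascending addresses are E1 06 96 48 75 60 10 59.
Read back as big-endian, the last byte is least significant, giving 0xE106964875601059.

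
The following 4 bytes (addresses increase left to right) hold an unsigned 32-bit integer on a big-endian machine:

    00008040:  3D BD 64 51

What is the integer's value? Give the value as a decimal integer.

Big-endian stores the most-significant byte at the lowest address.
The bytes are already most-significant first: 0x3DBD6451.
0x3DBD6451 = 1035822161.

1035822161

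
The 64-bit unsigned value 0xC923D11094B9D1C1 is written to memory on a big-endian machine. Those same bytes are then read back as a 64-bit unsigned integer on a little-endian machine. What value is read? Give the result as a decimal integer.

13966147965041058761

Stored big-endian, the bytes at ascending addresses are C9 23 D1 10 94 B9 D1 C1.
Read back as little-endian, the first byte is least significant, giving 0xC1D1B99410D123C9.
0xC1D1B99410D123C9 = 13966147965041058761.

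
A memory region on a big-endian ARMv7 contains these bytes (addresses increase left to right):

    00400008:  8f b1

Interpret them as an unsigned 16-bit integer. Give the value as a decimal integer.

36785

Big-endian stores the most-significant byte at the lowest address.
The bytes are already most-significant first: 0x8FB1.
0x8FB1 = 36785.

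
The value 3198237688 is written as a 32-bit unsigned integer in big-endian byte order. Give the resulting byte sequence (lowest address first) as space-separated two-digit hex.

BE A1 3B F8

3198237688 in hexadecimal, padded to 32 bits, is 0xBEA13BF8.
Split into bytes (most-significant first): BE A1 3B F8.
Big-endian stores the most-significant byte at the lowest address.
So the memory order matches the most-significant-first order: BE A1 3B F8.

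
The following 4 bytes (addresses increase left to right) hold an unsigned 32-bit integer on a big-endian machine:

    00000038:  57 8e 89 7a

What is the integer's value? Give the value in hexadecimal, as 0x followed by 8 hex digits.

0x578E897A

Big-endian: lowest address holds the most-significant byte.
The bytes are already most-significant first: 0x578E897A.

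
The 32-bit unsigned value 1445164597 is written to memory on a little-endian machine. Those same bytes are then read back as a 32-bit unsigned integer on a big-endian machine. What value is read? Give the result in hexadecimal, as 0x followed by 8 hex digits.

0x35762356

1445164597 in 32-bit hexadecimal is 0x56237635.
Stored little-endian, the bytes at ascending addresses are 35 76 23 56.
Read back as big-endian, the last byte is least significant, giving 0x35762356.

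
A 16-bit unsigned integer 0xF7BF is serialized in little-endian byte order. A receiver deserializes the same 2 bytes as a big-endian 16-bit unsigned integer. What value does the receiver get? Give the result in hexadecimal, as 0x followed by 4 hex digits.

Stored little-endian, the bytes at ascending addresses are BF F7.
Read back as big-endian, the last byte is least significant, giving 0xBFF7.

0xBFF7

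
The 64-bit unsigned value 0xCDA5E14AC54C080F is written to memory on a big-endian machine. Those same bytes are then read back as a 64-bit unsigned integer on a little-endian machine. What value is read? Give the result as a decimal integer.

1083200120631174605

Stored big-endian, the bytes at ascending addresses are CD A5 E1 4A C5 4C 08 0F.
Read back as little-endian, the first byte is least significant, giving 0x0F084CC54AE1A5CD.
0x0F084CC54AE1A5CD = 1083200120631174605.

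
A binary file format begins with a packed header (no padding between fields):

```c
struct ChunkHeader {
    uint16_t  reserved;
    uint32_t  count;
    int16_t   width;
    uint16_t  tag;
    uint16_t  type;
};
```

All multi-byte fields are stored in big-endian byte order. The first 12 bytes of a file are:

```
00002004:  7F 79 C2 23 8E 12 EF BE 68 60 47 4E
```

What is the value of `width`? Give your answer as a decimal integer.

-4162

`width` follows `reserved` (2 B), `count` (4 B), so it starts at offset 2 + 4 = 6 and occupies 2 bytes.
Bytes at offsets 6..7: EF BE.
In big-endian order the high byte comes first in memory.
The bytes are already most-significant first: 0xEFBE.
Top bit is set, so as a signed 16-bit value this is 0xEFBE − 2^16 = -4162.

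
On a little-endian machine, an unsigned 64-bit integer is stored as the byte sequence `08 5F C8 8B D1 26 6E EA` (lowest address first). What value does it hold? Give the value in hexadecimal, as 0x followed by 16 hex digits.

Little-endian: lowest address holds the least-significant byte.
Reassemble most-significant byte first: EA 6E 26 D1 8B C8 5F 08 → 0xEA6E26D18BC85F08.

0xEA6E26D18BC85F08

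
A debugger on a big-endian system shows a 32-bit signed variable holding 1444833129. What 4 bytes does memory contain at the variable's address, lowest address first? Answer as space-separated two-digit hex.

56 1E 67 69

1444833129 in hexadecimal, padded to 32 bits, is 0x561E6769.
Split into bytes (most-significant first): 56 1E 67 69.
Big-endian stores the most-significant byte at the lowest address.
So the memory order matches the most-significant-first order: 56 1E 67 69.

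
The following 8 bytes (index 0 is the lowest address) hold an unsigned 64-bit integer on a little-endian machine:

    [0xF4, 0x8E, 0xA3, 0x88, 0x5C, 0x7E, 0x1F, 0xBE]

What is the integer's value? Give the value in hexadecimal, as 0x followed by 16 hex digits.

0xBE1F7E5C88A38EF4

Little-endian: lowest address holds the least-significant byte.
Reassemble most-significant byte first: BE 1F 7E 5C 88 A3 8E F4 → 0xBE1F7E5C88A38EF4.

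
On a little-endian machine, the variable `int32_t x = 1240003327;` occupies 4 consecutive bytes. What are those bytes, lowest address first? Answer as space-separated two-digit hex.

FF F2 E8 49

1240003327 in hexadecimal, padded to 32 bits, is 0x49E8F2FF.
Split into bytes (most-significant first): 49 E8 F2 FF.
Little-endian stores the least-significant byte at the lowest address.
So at ascending addresses the bytes are FF F2 E8 49.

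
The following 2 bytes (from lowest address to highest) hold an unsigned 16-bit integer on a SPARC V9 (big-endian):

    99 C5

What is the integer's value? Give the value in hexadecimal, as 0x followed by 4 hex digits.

0x99C5

In big-endian order the high byte comes first in memory.
The bytes are already most-significant first: 0x99C5.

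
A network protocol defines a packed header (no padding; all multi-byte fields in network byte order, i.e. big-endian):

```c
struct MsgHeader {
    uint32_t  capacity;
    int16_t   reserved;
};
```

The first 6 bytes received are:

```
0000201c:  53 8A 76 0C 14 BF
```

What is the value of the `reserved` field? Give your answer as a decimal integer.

5311

`reserved` follows `capacity` (4 bytes), so it starts at byte offset 4 and occupies 2 bytes.
Bytes at offsets 4..5: 14 BF.
In big-endian order the high byte comes first in memory.
The bytes are already most-significant first: 0x14BF.
0x14BF = 5311.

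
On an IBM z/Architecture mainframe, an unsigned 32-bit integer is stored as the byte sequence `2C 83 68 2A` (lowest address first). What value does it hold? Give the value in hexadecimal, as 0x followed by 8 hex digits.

0x2C83682A

In big-endian order the high byte comes first in memory.
The bytes are already most-significant first: 0x2C83682A.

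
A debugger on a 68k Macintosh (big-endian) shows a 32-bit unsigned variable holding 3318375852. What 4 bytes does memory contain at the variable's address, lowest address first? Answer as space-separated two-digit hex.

3318375852 in hexadecimal, padded to 32 bits, is 0xC5CA65AC.
Split into bytes (most-significant first): C5 CA 65 AC.
Big-endian: lowest address holds the most-significant byte.
So the memory order matches the most-significant-first order: C5 CA 65 AC.

C5 CA 65 AC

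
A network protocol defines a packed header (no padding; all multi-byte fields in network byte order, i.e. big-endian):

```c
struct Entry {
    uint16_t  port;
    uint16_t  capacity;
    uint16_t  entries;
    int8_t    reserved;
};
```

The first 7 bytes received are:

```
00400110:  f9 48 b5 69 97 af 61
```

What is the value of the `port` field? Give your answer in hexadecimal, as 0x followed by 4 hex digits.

`port` is the first field, at byte offset 0, occupying 2 bytes.
Bytes at offsets 0..1: F9 48.
In big-endian order the high byte comes first in memory.
The bytes are already most-significant first: 0xF948.

0xF948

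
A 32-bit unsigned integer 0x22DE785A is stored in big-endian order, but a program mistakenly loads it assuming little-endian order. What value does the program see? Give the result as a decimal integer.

Stored big-endian, the bytes at ascending addresses are 22 DE 78 5A.
Read back as little-endian, the first byte is least significant, giving 0x5A78DE22.
0x5A78DE22 = 1517870626.

1517870626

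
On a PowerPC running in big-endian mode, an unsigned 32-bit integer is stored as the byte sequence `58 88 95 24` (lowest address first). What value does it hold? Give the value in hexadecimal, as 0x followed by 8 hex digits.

In big-endian order the high byte comes first in memory.
The bytes are already most-significant first: 0x58889524.

0x58889524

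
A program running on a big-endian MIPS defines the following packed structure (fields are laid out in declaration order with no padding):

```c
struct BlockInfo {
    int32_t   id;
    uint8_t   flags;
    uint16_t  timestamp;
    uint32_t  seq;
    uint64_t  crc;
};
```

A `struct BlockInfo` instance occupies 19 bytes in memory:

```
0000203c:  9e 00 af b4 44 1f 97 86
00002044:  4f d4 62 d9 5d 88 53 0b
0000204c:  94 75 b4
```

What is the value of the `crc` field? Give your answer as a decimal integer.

15662824969322395060

`crc` follows `id` (4 B), `flags` (1 B), `timestamp` (2 B), `seq` (4 B), so it starts at offset 4 + 1 + 2 + 4 = 11 and occupies 8 bytes.
Bytes at offsets 11..18: D9 5D 88 53 0B 94 75 B4.
Big-endian stores the most-significant byte at the lowest address.
The bytes are already most-significant first: 0xD95D88530B9475B4.
0xD95D88530B9475B4 = 15662824969322395060.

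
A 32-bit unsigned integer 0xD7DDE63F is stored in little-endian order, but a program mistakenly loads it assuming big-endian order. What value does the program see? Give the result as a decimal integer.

Stored little-endian, the bytes at ascending addresses are 3F E6 DD D7.
Read back as big-endian, the last byte is least significant, giving 0x3FE6DDD7.
0x3FE6DDD7 = 1072094679.

1072094679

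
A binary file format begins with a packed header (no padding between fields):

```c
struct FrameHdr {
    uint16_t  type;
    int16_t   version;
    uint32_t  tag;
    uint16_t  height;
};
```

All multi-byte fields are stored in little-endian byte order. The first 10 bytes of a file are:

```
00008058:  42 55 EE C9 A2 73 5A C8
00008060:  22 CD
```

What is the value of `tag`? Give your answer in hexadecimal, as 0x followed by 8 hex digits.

0xC85A73A2

`tag` follows `type` (2 B), `version` (2 B), so it starts at offset 2 + 2 = 4 and occupies 4 bytes.
Bytes at offsets 4..7: A2 73 5A C8.
Little-endian stores the least-significant byte at the lowest address.
Reassemble most-significant byte first: C8 5A 73 A2 → 0xC85A73A2.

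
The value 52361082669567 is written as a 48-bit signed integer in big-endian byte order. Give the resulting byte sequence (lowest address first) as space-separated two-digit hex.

2F 9F 43 BB 89 FF

52361082669567 in hexadecimal, padded to 48 bits, is 0x2F9F43BB89FF.
Split into bytes (most-significant first): 2F 9F 43 BB 89 FF.
In big-endian order the high byte comes first in memory.
So the memory order matches the most-significant-first order: 2F 9F 43 BB 89 FF.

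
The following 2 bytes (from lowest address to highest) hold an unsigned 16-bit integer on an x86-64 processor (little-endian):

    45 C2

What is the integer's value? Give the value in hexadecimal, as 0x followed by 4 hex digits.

Little-endian stores the least-significant byte at the lowest address.
Reassemble most-significant byte first: C2 45 → 0xC245.

0xC245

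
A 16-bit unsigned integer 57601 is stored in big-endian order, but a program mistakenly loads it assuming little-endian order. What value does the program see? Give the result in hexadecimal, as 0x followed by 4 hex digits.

57601 in 16-bit hexadecimal is 0xE101.
Stored big-endian, the bytes at ascending addresses are E1 01.
Read back as little-endian, the first byte is least significant, giving 0x01E1.

0x01E1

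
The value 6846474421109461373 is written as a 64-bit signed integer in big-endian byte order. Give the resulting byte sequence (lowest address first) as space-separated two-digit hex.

5F 03 90 36 3A 07 11 7D

6846474421109461373 in hexadecimal, padded to 64 bits, is 0x5F0390363A07117D.
Split into bytes (most-significant first): 5F 03 90 36 3A 07 11 7D.
Big-endian stores the most-significant byte at the lowest address.
So the memory order matches the most-significant-first order: 5F 03 90 36 3A 07 11 7D.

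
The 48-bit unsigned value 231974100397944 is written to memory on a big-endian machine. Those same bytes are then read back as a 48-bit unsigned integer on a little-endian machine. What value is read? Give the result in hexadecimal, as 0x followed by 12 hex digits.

0x78EFD9ADFAD2

231974100397944 in 48-bit hexadecimal is 0xD2FAADD9EF78.
Stored big-endian, the bytes at ascending addresses are D2 FA AD D9 EF 78.
Read back as little-endian, the first byte is least significant, giving 0x78EFD9ADFAD2.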